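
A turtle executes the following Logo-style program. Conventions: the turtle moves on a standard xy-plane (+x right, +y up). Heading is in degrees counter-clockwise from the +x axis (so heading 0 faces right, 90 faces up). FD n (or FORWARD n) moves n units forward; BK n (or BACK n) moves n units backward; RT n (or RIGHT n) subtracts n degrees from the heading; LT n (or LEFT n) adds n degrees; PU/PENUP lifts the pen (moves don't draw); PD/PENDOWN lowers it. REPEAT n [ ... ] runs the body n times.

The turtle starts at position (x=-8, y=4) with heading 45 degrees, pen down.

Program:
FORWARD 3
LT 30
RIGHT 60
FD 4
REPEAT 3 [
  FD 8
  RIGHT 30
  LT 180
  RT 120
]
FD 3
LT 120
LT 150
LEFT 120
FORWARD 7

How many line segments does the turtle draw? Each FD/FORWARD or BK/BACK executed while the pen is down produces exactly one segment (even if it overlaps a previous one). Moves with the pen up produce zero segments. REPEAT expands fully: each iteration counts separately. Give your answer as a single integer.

Executing turtle program step by step:
Start: pos=(-8,4), heading=45, pen down
FD 3: (-8,4) -> (-5.879,6.121) [heading=45, draw]
LT 30: heading 45 -> 75
RT 60: heading 75 -> 15
FD 4: (-5.879,6.121) -> (-2.015,7.157) [heading=15, draw]
REPEAT 3 [
  -- iteration 1/3 --
  FD 8: (-2.015,7.157) -> (5.712,9.227) [heading=15, draw]
  RT 30: heading 15 -> 345
  LT 180: heading 345 -> 165
  RT 120: heading 165 -> 45
  -- iteration 2/3 --
  FD 8: (5.712,9.227) -> (11.369,14.884) [heading=45, draw]
  RT 30: heading 45 -> 15
  LT 180: heading 15 -> 195
  RT 120: heading 195 -> 75
  -- iteration 3/3 --
  FD 8: (11.369,14.884) -> (13.44,22.611) [heading=75, draw]
  RT 30: heading 75 -> 45
  LT 180: heading 45 -> 225
  RT 120: heading 225 -> 105
]
FD 3: (13.44,22.611) -> (12.663,25.509) [heading=105, draw]
LT 120: heading 105 -> 225
LT 150: heading 225 -> 15
LT 120: heading 15 -> 135
FD 7: (12.663,25.509) -> (7.714,30.459) [heading=135, draw]
Final: pos=(7.714,30.459), heading=135, 7 segment(s) drawn
Segments drawn: 7

Answer: 7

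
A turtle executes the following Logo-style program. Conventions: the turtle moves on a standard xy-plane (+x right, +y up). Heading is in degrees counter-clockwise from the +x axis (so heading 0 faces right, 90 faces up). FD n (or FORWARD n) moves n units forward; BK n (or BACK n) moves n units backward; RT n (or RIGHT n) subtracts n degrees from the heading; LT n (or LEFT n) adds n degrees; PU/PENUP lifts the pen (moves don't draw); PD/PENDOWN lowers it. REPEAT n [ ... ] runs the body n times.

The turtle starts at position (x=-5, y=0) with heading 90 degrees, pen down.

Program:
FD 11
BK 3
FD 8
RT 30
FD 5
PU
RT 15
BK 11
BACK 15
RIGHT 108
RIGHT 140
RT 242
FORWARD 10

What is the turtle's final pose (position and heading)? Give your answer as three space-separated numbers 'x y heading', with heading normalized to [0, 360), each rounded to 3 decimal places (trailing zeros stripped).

Answer: -20.013 -8.017 275

Derivation:
Executing turtle program step by step:
Start: pos=(-5,0), heading=90, pen down
FD 11: (-5,0) -> (-5,11) [heading=90, draw]
BK 3: (-5,11) -> (-5,8) [heading=90, draw]
FD 8: (-5,8) -> (-5,16) [heading=90, draw]
RT 30: heading 90 -> 60
FD 5: (-5,16) -> (-2.5,20.33) [heading=60, draw]
PU: pen up
RT 15: heading 60 -> 45
BK 11: (-2.5,20.33) -> (-10.278,12.552) [heading=45, move]
BK 15: (-10.278,12.552) -> (-20.885,1.945) [heading=45, move]
RT 108: heading 45 -> 297
RT 140: heading 297 -> 157
RT 242: heading 157 -> 275
FD 10: (-20.885,1.945) -> (-20.013,-8.017) [heading=275, move]
Final: pos=(-20.013,-8.017), heading=275, 4 segment(s) drawn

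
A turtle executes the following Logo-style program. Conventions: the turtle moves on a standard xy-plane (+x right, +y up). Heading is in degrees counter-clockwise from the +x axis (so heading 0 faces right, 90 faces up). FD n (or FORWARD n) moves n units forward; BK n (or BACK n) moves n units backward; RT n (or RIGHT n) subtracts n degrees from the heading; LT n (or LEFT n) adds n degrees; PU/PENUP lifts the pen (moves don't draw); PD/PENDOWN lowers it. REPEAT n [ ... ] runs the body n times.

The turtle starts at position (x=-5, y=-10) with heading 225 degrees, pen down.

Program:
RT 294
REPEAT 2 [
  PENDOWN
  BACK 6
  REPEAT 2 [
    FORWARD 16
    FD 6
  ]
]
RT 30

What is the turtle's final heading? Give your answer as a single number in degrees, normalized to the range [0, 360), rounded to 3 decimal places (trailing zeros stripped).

Answer: 261

Derivation:
Executing turtle program step by step:
Start: pos=(-5,-10), heading=225, pen down
RT 294: heading 225 -> 291
REPEAT 2 [
  -- iteration 1/2 --
  PD: pen down
  BK 6: (-5,-10) -> (-7.15,-4.399) [heading=291, draw]
  REPEAT 2 [
    -- iteration 1/2 --
    FD 16: (-7.15,-4.399) -> (-1.416,-19.336) [heading=291, draw]
    FD 6: (-1.416,-19.336) -> (0.734,-24.937) [heading=291, draw]
    -- iteration 2/2 --
    FD 16: (0.734,-24.937) -> (6.468,-39.875) [heading=291, draw]
    FD 6: (6.468,-39.875) -> (8.618,-45.476) [heading=291, draw]
  ]
  -- iteration 2/2 --
  PD: pen down
  BK 6: (8.618,-45.476) -> (6.468,-39.875) [heading=291, draw]
  REPEAT 2 [
    -- iteration 1/2 --
    FD 16: (6.468,-39.875) -> (12.202,-54.812) [heading=291, draw]
    FD 6: (12.202,-54.812) -> (14.352,-60.413) [heading=291, draw]
    -- iteration 2/2 --
    FD 16: (14.352,-60.413) -> (20.086,-75.351) [heading=291, draw]
    FD 6: (20.086,-75.351) -> (22.236,-80.952) [heading=291, draw]
  ]
]
RT 30: heading 291 -> 261
Final: pos=(22.236,-80.952), heading=261, 10 segment(s) drawn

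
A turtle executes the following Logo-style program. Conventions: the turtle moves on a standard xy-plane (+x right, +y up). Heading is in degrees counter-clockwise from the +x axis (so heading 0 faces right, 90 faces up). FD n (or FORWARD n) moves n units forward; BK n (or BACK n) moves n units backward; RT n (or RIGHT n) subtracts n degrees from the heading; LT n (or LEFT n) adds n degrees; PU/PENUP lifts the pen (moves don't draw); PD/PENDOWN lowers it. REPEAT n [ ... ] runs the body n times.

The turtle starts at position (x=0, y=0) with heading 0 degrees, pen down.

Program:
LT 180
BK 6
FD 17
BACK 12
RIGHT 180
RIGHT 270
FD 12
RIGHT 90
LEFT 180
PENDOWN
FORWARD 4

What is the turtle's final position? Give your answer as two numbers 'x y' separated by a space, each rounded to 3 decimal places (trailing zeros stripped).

Answer: -3 12

Derivation:
Executing turtle program step by step:
Start: pos=(0,0), heading=0, pen down
LT 180: heading 0 -> 180
BK 6: (0,0) -> (6,0) [heading=180, draw]
FD 17: (6,0) -> (-11,0) [heading=180, draw]
BK 12: (-11,0) -> (1,0) [heading=180, draw]
RT 180: heading 180 -> 0
RT 270: heading 0 -> 90
FD 12: (1,0) -> (1,12) [heading=90, draw]
RT 90: heading 90 -> 0
LT 180: heading 0 -> 180
PD: pen down
FD 4: (1,12) -> (-3,12) [heading=180, draw]
Final: pos=(-3,12), heading=180, 5 segment(s) drawn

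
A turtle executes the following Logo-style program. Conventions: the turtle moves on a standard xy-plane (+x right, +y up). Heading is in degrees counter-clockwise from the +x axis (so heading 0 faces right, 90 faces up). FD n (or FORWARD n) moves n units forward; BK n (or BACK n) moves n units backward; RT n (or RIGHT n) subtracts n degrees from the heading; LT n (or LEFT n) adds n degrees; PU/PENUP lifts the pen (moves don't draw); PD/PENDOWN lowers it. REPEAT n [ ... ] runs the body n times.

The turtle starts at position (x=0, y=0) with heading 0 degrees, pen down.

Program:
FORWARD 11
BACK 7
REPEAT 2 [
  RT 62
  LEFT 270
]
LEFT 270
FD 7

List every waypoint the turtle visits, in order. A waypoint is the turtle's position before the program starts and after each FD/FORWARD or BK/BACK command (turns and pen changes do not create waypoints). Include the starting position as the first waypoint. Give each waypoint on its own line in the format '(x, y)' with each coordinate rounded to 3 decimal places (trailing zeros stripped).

Executing turtle program step by step:
Start: pos=(0,0), heading=0, pen down
FD 11: (0,0) -> (11,0) [heading=0, draw]
BK 7: (11,0) -> (4,0) [heading=0, draw]
REPEAT 2 [
  -- iteration 1/2 --
  RT 62: heading 0 -> 298
  LT 270: heading 298 -> 208
  -- iteration 2/2 --
  RT 62: heading 208 -> 146
  LT 270: heading 146 -> 56
]
LT 270: heading 56 -> 326
FD 7: (4,0) -> (9.803,-3.914) [heading=326, draw]
Final: pos=(9.803,-3.914), heading=326, 3 segment(s) drawn
Waypoints (4 total):
(0, 0)
(11, 0)
(4, 0)
(9.803, -3.914)

Answer: (0, 0)
(11, 0)
(4, 0)
(9.803, -3.914)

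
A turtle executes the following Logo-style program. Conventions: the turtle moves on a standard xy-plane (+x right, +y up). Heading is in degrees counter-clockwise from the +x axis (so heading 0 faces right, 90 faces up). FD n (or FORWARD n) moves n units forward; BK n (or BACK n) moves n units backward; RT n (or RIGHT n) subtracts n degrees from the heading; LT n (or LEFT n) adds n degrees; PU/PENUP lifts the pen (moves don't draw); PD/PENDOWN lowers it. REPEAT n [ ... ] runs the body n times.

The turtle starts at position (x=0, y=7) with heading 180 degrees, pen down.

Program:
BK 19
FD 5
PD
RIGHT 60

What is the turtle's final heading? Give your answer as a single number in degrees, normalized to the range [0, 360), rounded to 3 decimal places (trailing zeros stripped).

Answer: 120

Derivation:
Executing turtle program step by step:
Start: pos=(0,7), heading=180, pen down
BK 19: (0,7) -> (19,7) [heading=180, draw]
FD 5: (19,7) -> (14,7) [heading=180, draw]
PD: pen down
RT 60: heading 180 -> 120
Final: pos=(14,7), heading=120, 2 segment(s) drawn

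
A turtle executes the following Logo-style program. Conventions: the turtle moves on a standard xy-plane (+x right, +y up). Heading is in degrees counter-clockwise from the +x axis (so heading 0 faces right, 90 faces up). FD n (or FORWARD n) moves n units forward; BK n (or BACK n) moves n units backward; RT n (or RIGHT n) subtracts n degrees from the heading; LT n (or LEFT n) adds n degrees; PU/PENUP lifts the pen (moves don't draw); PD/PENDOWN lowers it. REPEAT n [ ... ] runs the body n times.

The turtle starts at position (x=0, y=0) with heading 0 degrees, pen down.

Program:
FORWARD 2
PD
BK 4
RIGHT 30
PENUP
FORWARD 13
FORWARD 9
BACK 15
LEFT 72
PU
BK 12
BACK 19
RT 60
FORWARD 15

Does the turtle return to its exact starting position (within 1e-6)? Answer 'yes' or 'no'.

Answer: no

Derivation:
Executing turtle program step by step:
Start: pos=(0,0), heading=0, pen down
FD 2: (0,0) -> (2,0) [heading=0, draw]
PD: pen down
BK 4: (2,0) -> (-2,0) [heading=0, draw]
RT 30: heading 0 -> 330
PU: pen up
FD 13: (-2,0) -> (9.258,-6.5) [heading=330, move]
FD 9: (9.258,-6.5) -> (17.053,-11) [heading=330, move]
BK 15: (17.053,-11) -> (4.062,-3.5) [heading=330, move]
LT 72: heading 330 -> 42
PU: pen up
BK 12: (4.062,-3.5) -> (-4.856,-11.53) [heading=42, move]
BK 19: (-4.856,-11.53) -> (-18.975,-24.243) [heading=42, move]
RT 60: heading 42 -> 342
FD 15: (-18.975,-24.243) -> (-4.709,-28.878) [heading=342, move]
Final: pos=(-4.709,-28.878), heading=342, 2 segment(s) drawn

Start position: (0, 0)
Final position: (-4.709, -28.878)
Distance = 29.26; >= 1e-6 -> NOT closed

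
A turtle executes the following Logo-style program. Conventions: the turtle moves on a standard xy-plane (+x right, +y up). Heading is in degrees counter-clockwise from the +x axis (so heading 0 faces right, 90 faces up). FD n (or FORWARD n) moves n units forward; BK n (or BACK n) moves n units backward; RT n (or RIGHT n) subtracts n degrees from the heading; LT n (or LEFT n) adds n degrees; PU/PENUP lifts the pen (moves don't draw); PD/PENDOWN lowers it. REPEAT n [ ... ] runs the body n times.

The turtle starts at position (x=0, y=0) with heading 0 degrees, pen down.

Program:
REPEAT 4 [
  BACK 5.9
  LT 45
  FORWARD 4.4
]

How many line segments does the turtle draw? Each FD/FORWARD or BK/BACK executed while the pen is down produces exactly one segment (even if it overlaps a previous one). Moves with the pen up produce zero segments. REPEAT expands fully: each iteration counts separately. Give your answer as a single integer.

Executing turtle program step by step:
Start: pos=(0,0), heading=0, pen down
REPEAT 4 [
  -- iteration 1/4 --
  BK 5.9: (0,0) -> (-5.9,0) [heading=0, draw]
  LT 45: heading 0 -> 45
  FD 4.4: (-5.9,0) -> (-2.789,3.111) [heading=45, draw]
  -- iteration 2/4 --
  BK 5.9: (-2.789,3.111) -> (-6.961,-1.061) [heading=45, draw]
  LT 45: heading 45 -> 90
  FD 4.4: (-6.961,-1.061) -> (-6.961,3.339) [heading=90, draw]
  -- iteration 3/4 --
  BK 5.9: (-6.961,3.339) -> (-6.961,-2.561) [heading=90, draw]
  LT 45: heading 90 -> 135
  FD 4.4: (-6.961,-2.561) -> (-10.072,0.551) [heading=135, draw]
  -- iteration 4/4 --
  BK 5.9: (-10.072,0.551) -> (-5.9,-3.621) [heading=135, draw]
  LT 45: heading 135 -> 180
  FD 4.4: (-5.9,-3.621) -> (-10.3,-3.621) [heading=180, draw]
]
Final: pos=(-10.3,-3.621), heading=180, 8 segment(s) drawn
Segments drawn: 8

Answer: 8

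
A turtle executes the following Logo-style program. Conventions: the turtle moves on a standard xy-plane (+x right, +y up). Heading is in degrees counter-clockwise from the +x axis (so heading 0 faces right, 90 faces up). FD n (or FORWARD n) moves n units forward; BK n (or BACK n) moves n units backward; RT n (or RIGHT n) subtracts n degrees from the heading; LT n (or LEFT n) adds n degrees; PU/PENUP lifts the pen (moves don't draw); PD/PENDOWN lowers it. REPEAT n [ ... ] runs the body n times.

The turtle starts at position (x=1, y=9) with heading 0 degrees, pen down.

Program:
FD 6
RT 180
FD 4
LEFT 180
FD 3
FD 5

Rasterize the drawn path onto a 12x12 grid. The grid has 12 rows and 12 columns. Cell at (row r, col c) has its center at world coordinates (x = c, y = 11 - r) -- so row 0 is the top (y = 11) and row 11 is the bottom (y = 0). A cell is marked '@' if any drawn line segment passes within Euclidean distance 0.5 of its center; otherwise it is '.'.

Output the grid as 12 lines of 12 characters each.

Answer: ............
............
.@@@@@@@@@@@
............
............
............
............
............
............
............
............
............

Derivation:
Segment 0: (1,9) -> (7,9)
Segment 1: (7,9) -> (3,9)
Segment 2: (3,9) -> (6,9)
Segment 3: (6,9) -> (11,9)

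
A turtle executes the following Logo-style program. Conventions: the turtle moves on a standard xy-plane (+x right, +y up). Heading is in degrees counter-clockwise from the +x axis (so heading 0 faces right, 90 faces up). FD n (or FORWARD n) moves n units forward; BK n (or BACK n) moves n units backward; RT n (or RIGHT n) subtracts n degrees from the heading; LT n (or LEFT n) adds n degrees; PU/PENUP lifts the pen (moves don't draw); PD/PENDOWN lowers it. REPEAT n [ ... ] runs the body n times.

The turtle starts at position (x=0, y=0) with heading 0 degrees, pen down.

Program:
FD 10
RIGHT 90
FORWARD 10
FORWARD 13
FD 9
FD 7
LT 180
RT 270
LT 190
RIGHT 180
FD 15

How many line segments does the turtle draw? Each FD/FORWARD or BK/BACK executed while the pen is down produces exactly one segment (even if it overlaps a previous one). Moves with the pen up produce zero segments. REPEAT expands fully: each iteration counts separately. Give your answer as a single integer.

Executing turtle program step by step:
Start: pos=(0,0), heading=0, pen down
FD 10: (0,0) -> (10,0) [heading=0, draw]
RT 90: heading 0 -> 270
FD 10: (10,0) -> (10,-10) [heading=270, draw]
FD 13: (10,-10) -> (10,-23) [heading=270, draw]
FD 9: (10,-23) -> (10,-32) [heading=270, draw]
FD 7: (10,-32) -> (10,-39) [heading=270, draw]
LT 180: heading 270 -> 90
RT 270: heading 90 -> 180
LT 190: heading 180 -> 10
RT 180: heading 10 -> 190
FD 15: (10,-39) -> (-4.772,-41.605) [heading=190, draw]
Final: pos=(-4.772,-41.605), heading=190, 6 segment(s) drawn
Segments drawn: 6

Answer: 6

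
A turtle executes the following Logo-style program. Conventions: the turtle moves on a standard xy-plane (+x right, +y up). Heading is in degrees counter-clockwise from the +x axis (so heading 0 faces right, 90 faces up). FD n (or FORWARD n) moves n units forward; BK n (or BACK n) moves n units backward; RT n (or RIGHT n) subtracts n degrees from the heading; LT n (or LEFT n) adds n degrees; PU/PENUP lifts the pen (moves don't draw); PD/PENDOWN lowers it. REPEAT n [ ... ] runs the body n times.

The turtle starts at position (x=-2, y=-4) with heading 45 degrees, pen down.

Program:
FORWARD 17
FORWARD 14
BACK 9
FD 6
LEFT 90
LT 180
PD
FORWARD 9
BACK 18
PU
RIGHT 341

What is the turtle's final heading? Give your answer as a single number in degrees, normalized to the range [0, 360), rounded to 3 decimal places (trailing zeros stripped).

Answer: 334

Derivation:
Executing turtle program step by step:
Start: pos=(-2,-4), heading=45, pen down
FD 17: (-2,-4) -> (10.021,8.021) [heading=45, draw]
FD 14: (10.021,8.021) -> (19.92,17.92) [heading=45, draw]
BK 9: (19.92,17.92) -> (13.556,11.556) [heading=45, draw]
FD 6: (13.556,11.556) -> (17.799,15.799) [heading=45, draw]
LT 90: heading 45 -> 135
LT 180: heading 135 -> 315
PD: pen down
FD 9: (17.799,15.799) -> (24.163,9.435) [heading=315, draw]
BK 18: (24.163,9.435) -> (11.435,22.163) [heading=315, draw]
PU: pen up
RT 341: heading 315 -> 334
Final: pos=(11.435,22.163), heading=334, 6 segment(s) drawn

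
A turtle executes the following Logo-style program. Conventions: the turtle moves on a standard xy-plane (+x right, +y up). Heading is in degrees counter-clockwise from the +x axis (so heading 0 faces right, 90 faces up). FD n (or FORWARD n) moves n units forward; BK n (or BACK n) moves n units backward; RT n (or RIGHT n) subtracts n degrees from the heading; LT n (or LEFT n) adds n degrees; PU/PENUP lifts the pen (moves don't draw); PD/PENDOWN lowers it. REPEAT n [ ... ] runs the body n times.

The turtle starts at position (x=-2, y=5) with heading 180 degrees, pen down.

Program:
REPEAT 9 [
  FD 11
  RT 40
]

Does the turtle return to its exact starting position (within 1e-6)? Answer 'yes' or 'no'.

Executing turtle program step by step:
Start: pos=(-2,5), heading=180, pen down
REPEAT 9 [
  -- iteration 1/9 --
  FD 11: (-2,5) -> (-13,5) [heading=180, draw]
  RT 40: heading 180 -> 140
  -- iteration 2/9 --
  FD 11: (-13,5) -> (-21.426,12.071) [heading=140, draw]
  RT 40: heading 140 -> 100
  -- iteration 3/9 --
  FD 11: (-21.426,12.071) -> (-23.337,22.904) [heading=100, draw]
  RT 40: heading 100 -> 60
  -- iteration 4/9 --
  FD 11: (-23.337,22.904) -> (-17.837,32.43) [heading=60, draw]
  RT 40: heading 60 -> 20
  -- iteration 5/9 --
  FD 11: (-17.837,32.43) -> (-7.5,36.192) [heading=20, draw]
  RT 40: heading 20 -> 340
  -- iteration 6/9 --
  FD 11: (-7.5,36.192) -> (2.837,32.43) [heading=340, draw]
  RT 40: heading 340 -> 300
  -- iteration 7/9 --
  FD 11: (2.837,32.43) -> (8.337,22.904) [heading=300, draw]
  RT 40: heading 300 -> 260
  -- iteration 8/9 --
  FD 11: (8.337,22.904) -> (6.426,12.071) [heading=260, draw]
  RT 40: heading 260 -> 220
  -- iteration 9/9 --
  FD 11: (6.426,12.071) -> (-2,5) [heading=220, draw]
  RT 40: heading 220 -> 180
]
Final: pos=(-2,5), heading=180, 9 segment(s) drawn

Start position: (-2, 5)
Final position: (-2, 5)
Distance = 0; < 1e-6 -> CLOSED

Answer: yes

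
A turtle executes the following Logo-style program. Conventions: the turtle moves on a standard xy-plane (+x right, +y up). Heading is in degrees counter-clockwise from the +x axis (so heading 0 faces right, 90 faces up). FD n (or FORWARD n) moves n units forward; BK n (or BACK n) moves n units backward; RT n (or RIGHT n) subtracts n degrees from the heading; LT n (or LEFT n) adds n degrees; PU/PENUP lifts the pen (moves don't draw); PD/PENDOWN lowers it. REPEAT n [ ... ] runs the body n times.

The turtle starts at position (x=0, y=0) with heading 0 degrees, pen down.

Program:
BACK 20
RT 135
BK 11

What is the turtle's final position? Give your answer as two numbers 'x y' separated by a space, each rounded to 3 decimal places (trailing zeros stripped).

Executing turtle program step by step:
Start: pos=(0,0), heading=0, pen down
BK 20: (0,0) -> (-20,0) [heading=0, draw]
RT 135: heading 0 -> 225
BK 11: (-20,0) -> (-12.222,7.778) [heading=225, draw]
Final: pos=(-12.222,7.778), heading=225, 2 segment(s) drawn

Answer: -12.222 7.778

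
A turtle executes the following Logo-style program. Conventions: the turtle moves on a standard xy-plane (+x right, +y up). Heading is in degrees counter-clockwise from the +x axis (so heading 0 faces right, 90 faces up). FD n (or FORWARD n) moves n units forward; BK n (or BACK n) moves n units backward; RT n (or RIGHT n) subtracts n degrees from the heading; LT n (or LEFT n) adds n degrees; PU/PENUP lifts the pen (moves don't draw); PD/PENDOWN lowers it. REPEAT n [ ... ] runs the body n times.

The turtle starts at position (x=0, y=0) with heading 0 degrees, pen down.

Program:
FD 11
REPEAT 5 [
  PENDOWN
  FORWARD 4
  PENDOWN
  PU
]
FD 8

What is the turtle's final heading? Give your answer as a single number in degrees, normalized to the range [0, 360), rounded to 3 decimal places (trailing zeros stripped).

Answer: 0

Derivation:
Executing turtle program step by step:
Start: pos=(0,0), heading=0, pen down
FD 11: (0,0) -> (11,0) [heading=0, draw]
REPEAT 5 [
  -- iteration 1/5 --
  PD: pen down
  FD 4: (11,0) -> (15,0) [heading=0, draw]
  PD: pen down
  PU: pen up
  -- iteration 2/5 --
  PD: pen down
  FD 4: (15,0) -> (19,0) [heading=0, draw]
  PD: pen down
  PU: pen up
  -- iteration 3/5 --
  PD: pen down
  FD 4: (19,0) -> (23,0) [heading=0, draw]
  PD: pen down
  PU: pen up
  -- iteration 4/5 --
  PD: pen down
  FD 4: (23,0) -> (27,0) [heading=0, draw]
  PD: pen down
  PU: pen up
  -- iteration 5/5 --
  PD: pen down
  FD 4: (27,0) -> (31,0) [heading=0, draw]
  PD: pen down
  PU: pen up
]
FD 8: (31,0) -> (39,0) [heading=0, move]
Final: pos=(39,0), heading=0, 6 segment(s) drawn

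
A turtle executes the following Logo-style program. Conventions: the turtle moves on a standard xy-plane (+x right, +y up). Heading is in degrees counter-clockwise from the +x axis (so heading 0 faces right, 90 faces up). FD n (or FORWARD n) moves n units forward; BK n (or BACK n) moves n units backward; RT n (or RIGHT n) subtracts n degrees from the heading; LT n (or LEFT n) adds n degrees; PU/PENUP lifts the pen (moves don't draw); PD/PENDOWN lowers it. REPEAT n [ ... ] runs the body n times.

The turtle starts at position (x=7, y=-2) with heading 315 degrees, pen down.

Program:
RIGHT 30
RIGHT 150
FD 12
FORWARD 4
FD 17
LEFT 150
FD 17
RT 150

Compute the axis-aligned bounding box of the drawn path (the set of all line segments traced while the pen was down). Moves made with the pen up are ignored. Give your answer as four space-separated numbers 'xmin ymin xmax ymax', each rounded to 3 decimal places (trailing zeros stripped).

Answer: -16.335 -2 7 21.335

Derivation:
Executing turtle program step by step:
Start: pos=(7,-2), heading=315, pen down
RT 30: heading 315 -> 285
RT 150: heading 285 -> 135
FD 12: (7,-2) -> (-1.485,6.485) [heading=135, draw]
FD 4: (-1.485,6.485) -> (-4.314,9.314) [heading=135, draw]
FD 17: (-4.314,9.314) -> (-16.335,21.335) [heading=135, draw]
LT 150: heading 135 -> 285
FD 17: (-16.335,21.335) -> (-11.935,4.914) [heading=285, draw]
RT 150: heading 285 -> 135
Final: pos=(-11.935,4.914), heading=135, 4 segment(s) drawn

Segment endpoints: x in {-16.335, -11.935, -4.314, -1.485, 7}, y in {-2, 4.914, 6.485, 9.314, 21.335}
xmin=-16.335, ymin=-2, xmax=7, ymax=21.335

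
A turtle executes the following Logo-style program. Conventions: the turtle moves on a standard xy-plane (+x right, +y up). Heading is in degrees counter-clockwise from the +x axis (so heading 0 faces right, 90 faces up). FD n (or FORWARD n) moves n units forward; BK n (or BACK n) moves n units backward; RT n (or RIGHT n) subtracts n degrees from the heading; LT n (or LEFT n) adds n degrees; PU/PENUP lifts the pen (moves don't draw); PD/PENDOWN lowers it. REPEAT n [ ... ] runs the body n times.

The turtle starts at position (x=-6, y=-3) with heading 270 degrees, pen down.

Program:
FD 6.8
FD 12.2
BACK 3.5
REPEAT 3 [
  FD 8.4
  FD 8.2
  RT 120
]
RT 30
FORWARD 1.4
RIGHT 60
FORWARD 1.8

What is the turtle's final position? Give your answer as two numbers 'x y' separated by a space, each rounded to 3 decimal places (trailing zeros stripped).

Executing turtle program step by step:
Start: pos=(-6,-3), heading=270, pen down
FD 6.8: (-6,-3) -> (-6,-9.8) [heading=270, draw]
FD 12.2: (-6,-9.8) -> (-6,-22) [heading=270, draw]
BK 3.5: (-6,-22) -> (-6,-18.5) [heading=270, draw]
REPEAT 3 [
  -- iteration 1/3 --
  FD 8.4: (-6,-18.5) -> (-6,-26.9) [heading=270, draw]
  FD 8.2: (-6,-26.9) -> (-6,-35.1) [heading=270, draw]
  RT 120: heading 270 -> 150
  -- iteration 2/3 --
  FD 8.4: (-6,-35.1) -> (-13.275,-30.9) [heading=150, draw]
  FD 8.2: (-13.275,-30.9) -> (-20.376,-26.8) [heading=150, draw]
  RT 120: heading 150 -> 30
  -- iteration 3/3 --
  FD 8.4: (-20.376,-26.8) -> (-13.101,-22.6) [heading=30, draw]
  FD 8.2: (-13.101,-22.6) -> (-6,-18.5) [heading=30, draw]
  RT 120: heading 30 -> 270
]
RT 30: heading 270 -> 240
FD 1.4: (-6,-18.5) -> (-6.7,-19.712) [heading=240, draw]
RT 60: heading 240 -> 180
FD 1.8: (-6.7,-19.712) -> (-8.5,-19.712) [heading=180, draw]
Final: pos=(-8.5,-19.712), heading=180, 11 segment(s) drawn

Answer: -8.5 -19.712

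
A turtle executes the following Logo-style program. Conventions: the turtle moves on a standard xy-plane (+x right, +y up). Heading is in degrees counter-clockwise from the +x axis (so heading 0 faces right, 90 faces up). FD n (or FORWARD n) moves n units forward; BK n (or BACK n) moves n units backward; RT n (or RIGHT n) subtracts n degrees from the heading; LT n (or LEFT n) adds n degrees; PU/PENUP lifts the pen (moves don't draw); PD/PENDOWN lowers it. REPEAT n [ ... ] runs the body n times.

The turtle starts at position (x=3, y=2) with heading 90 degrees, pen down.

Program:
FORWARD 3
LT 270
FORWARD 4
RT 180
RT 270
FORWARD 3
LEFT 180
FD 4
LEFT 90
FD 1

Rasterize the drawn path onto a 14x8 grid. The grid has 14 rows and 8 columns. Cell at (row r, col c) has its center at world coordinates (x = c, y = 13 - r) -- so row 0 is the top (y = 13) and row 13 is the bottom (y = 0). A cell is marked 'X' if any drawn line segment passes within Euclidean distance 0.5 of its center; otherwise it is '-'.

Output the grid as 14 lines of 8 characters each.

Segment 0: (3,2) -> (3,5)
Segment 1: (3,5) -> (7,5)
Segment 2: (7,5) -> (7,2)
Segment 3: (7,2) -> (7,6)
Segment 4: (7,6) -> (6,6)

Answer: --------
--------
--------
--------
--------
--------
--------
------XX
---XXXXX
---X---X
---X---X
---X---X
--------
--------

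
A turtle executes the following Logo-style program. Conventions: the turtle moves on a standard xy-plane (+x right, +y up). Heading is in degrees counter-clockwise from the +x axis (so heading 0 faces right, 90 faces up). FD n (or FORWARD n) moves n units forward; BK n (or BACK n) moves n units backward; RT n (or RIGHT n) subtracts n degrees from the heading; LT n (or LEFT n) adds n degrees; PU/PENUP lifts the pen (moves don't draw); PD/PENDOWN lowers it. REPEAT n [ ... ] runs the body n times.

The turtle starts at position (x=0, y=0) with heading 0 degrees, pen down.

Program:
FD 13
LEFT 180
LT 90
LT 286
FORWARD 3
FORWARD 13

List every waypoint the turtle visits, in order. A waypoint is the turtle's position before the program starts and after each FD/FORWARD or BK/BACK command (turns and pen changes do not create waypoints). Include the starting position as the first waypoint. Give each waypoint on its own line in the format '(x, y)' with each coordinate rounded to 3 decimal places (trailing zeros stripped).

Executing turtle program step by step:
Start: pos=(0,0), heading=0, pen down
FD 13: (0,0) -> (13,0) [heading=0, draw]
LT 180: heading 0 -> 180
LT 90: heading 180 -> 270
LT 286: heading 270 -> 196
FD 3: (13,0) -> (10.116,-0.827) [heading=196, draw]
FD 13: (10.116,-0.827) -> (-2.38,-4.41) [heading=196, draw]
Final: pos=(-2.38,-4.41), heading=196, 3 segment(s) drawn
Waypoints (4 total):
(0, 0)
(13, 0)
(10.116, -0.827)
(-2.38, -4.41)

Answer: (0, 0)
(13, 0)
(10.116, -0.827)
(-2.38, -4.41)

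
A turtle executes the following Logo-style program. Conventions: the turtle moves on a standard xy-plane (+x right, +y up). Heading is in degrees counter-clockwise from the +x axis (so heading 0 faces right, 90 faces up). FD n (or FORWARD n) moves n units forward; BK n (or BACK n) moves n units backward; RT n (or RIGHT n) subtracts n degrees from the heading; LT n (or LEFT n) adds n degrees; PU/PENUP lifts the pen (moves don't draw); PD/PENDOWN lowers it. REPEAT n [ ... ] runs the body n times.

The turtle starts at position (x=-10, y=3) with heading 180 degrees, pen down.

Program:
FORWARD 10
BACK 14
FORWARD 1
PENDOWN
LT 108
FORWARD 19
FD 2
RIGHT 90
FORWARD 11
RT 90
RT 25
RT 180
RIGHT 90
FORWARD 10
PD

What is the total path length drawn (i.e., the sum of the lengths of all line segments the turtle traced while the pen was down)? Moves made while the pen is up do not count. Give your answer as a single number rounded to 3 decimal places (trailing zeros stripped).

Executing turtle program step by step:
Start: pos=(-10,3), heading=180, pen down
FD 10: (-10,3) -> (-20,3) [heading=180, draw]
BK 14: (-20,3) -> (-6,3) [heading=180, draw]
FD 1: (-6,3) -> (-7,3) [heading=180, draw]
PD: pen down
LT 108: heading 180 -> 288
FD 19: (-7,3) -> (-1.129,-15.07) [heading=288, draw]
FD 2: (-1.129,-15.07) -> (-0.511,-16.972) [heading=288, draw]
RT 90: heading 288 -> 198
FD 11: (-0.511,-16.972) -> (-10.972,-20.371) [heading=198, draw]
RT 90: heading 198 -> 108
RT 25: heading 108 -> 83
RT 180: heading 83 -> 263
RT 90: heading 263 -> 173
FD 10: (-10.972,-20.371) -> (-20.898,-19.153) [heading=173, draw]
PD: pen down
Final: pos=(-20.898,-19.153), heading=173, 7 segment(s) drawn

Segment lengths:
  seg 1: (-10,3) -> (-20,3), length = 10
  seg 2: (-20,3) -> (-6,3), length = 14
  seg 3: (-6,3) -> (-7,3), length = 1
  seg 4: (-7,3) -> (-1.129,-15.07), length = 19
  seg 5: (-1.129,-15.07) -> (-0.511,-16.972), length = 2
  seg 6: (-0.511,-16.972) -> (-10.972,-20.371), length = 11
  seg 7: (-10.972,-20.371) -> (-20.898,-19.153), length = 10
Total = 67

Answer: 67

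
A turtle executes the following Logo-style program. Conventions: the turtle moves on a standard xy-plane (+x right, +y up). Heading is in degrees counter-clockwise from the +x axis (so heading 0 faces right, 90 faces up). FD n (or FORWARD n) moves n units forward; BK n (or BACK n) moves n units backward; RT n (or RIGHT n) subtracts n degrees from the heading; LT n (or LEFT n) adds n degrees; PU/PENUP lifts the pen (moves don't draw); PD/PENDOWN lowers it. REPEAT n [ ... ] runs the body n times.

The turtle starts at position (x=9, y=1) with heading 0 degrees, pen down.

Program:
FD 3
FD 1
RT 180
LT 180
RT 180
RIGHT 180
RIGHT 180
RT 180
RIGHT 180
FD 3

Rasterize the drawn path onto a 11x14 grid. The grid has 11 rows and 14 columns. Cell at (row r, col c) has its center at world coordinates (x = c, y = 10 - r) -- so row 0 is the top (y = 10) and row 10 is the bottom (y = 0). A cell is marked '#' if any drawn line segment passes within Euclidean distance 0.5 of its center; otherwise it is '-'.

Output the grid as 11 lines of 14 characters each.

Answer: --------------
--------------
--------------
--------------
--------------
--------------
--------------
--------------
--------------
---------#####
--------------

Derivation:
Segment 0: (9,1) -> (12,1)
Segment 1: (12,1) -> (13,1)
Segment 2: (13,1) -> (10,1)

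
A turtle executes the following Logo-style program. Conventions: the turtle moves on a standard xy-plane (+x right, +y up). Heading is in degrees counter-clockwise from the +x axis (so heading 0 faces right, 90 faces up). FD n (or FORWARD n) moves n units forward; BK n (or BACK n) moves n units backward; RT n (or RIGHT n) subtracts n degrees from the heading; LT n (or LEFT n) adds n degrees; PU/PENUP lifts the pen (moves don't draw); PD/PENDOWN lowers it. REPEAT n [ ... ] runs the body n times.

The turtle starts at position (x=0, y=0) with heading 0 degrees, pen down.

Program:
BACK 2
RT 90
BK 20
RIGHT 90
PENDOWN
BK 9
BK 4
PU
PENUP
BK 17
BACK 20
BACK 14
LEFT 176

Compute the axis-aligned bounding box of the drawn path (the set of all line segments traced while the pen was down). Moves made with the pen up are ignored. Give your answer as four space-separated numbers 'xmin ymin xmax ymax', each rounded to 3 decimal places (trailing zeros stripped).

Answer: -2 0 11 20

Derivation:
Executing turtle program step by step:
Start: pos=(0,0), heading=0, pen down
BK 2: (0,0) -> (-2,0) [heading=0, draw]
RT 90: heading 0 -> 270
BK 20: (-2,0) -> (-2,20) [heading=270, draw]
RT 90: heading 270 -> 180
PD: pen down
BK 9: (-2,20) -> (7,20) [heading=180, draw]
BK 4: (7,20) -> (11,20) [heading=180, draw]
PU: pen up
PU: pen up
BK 17: (11,20) -> (28,20) [heading=180, move]
BK 20: (28,20) -> (48,20) [heading=180, move]
BK 14: (48,20) -> (62,20) [heading=180, move]
LT 176: heading 180 -> 356
Final: pos=(62,20), heading=356, 4 segment(s) drawn

Segment endpoints: x in {-2, -2, 0, 7, 11}, y in {0, 20}
xmin=-2, ymin=0, xmax=11, ymax=20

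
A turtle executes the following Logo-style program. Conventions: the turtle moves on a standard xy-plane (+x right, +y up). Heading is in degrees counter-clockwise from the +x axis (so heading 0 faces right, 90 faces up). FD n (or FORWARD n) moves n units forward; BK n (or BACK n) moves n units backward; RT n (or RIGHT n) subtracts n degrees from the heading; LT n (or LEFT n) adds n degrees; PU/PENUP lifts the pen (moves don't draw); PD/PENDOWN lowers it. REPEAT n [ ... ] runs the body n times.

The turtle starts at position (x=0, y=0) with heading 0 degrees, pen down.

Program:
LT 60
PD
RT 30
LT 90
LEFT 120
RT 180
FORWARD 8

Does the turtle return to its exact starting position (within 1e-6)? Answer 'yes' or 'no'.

Executing turtle program step by step:
Start: pos=(0,0), heading=0, pen down
LT 60: heading 0 -> 60
PD: pen down
RT 30: heading 60 -> 30
LT 90: heading 30 -> 120
LT 120: heading 120 -> 240
RT 180: heading 240 -> 60
FD 8: (0,0) -> (4,6.928) [heading=60, draw]
Final: pos=(4,6.928), heading=60, 1 segment(s) drawn

Start position: (0, 0)
Final position: (4, 6.928)
Distance = 8; >= 1e-6 -> NOT closed

Answer: no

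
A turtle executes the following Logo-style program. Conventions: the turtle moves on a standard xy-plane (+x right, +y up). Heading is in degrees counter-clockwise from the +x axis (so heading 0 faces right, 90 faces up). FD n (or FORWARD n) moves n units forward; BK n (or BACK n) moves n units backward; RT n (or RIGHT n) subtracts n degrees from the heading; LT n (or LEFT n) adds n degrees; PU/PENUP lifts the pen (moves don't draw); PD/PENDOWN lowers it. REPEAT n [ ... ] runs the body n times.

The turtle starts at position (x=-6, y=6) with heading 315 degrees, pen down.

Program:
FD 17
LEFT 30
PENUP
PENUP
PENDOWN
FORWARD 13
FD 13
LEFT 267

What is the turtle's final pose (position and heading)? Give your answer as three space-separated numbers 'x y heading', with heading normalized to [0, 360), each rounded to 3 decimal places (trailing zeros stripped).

Executing turtle program step by step:
Start: pos=(-6,6), heading=315, pen down
FD 17: (-6,6) -> (6.021,-6.021) [heading=315, draw]
LT 30: heading 315 -> 345
PU: pen up
PU: pen up
PD: pen down
FD 13: (6.021,-6.021) -> (18.578,-9.385) [heading=345, draw]
FD 13: (18.578,-9.385) -> (31.135,-12.75) [heading=345, draw]
LT 267: heading 345 -> 252
Final: pos=(31.135,-12.75), heading=252, 3 segment(s) drawn

Answer: 31.135 -12.75 252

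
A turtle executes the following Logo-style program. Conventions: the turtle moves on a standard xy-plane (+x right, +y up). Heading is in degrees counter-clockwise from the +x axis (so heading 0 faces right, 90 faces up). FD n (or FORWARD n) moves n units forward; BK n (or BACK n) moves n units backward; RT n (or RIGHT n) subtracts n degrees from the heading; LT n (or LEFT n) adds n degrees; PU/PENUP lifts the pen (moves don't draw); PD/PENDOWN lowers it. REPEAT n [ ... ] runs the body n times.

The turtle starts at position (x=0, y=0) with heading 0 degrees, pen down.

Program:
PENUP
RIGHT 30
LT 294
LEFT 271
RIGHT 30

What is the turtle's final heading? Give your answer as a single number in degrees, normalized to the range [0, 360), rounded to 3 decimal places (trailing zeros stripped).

Answer: 145

Derivation:
Executing turtle program step by step:
Start: pos=(0,0), heading=0, pen down
PU: pen up
RT 30: heading 0 -> 330
LT 294: heading 330 -> 264
LT 271: heading 264 -> 175
RT 30: heading 175 -> 145
Final: pos=(0,0), heading=145, 0 segment(s) drawn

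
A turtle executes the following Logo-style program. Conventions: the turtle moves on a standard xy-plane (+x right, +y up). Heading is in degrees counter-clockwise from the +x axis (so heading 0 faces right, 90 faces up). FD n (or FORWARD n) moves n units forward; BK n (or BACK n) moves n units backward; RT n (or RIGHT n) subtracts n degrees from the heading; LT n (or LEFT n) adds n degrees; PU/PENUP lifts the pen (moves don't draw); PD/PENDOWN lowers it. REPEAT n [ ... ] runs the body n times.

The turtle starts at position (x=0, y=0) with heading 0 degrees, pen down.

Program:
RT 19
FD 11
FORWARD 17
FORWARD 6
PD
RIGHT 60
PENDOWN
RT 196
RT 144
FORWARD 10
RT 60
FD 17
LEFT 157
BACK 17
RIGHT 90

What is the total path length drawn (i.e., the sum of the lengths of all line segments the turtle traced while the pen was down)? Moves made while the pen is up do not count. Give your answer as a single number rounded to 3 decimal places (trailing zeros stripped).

Answer: 78

Derivation:
Executing turtle program step by step:
Start: pos=(0,0), heading=0, pen down
RT 19: heading 0 -> 341
FD 11: (0,0) -> (10.401,-3.581) [heading=341, draw]
FD 17: (10.401,-3.581) -> (26.475,-9.116) [heading=341, draw]
FD 6: (26.475,-9.116) -> (32.148,-11.069) [heading=341, draw]
PD: pen down
RT 60: heading 341 -> 281
PD: pen down
RT 196: heading 281 -> 85
RT 144: heading 85 -> 301
FD 10: (32.148,-11.069) -> (37.298,-19.641) [heading=301, draw]
RT 60: heading 301 -> 241
FD 17: (37.298,-19.641) -> (29.056,-34.51) [heading=241, draw]
LT 157: heading 241 -> 38
BK 17: (29.056,-34.51) -> (15.66,-44.976) [heading=38, draw]
RT 90: heading 38 -> 308
Final: pos=(15.66,-44.976), heading=308, 6 segment(s) drawn

Segment lengths:
  seg 1: (0,0) -> (10.401,-3.581), length = 11
  seg 2: (10.401,-3.581) -> (26.475,-9.116), length = 17
  seg 3: (26.475,-9.116) -> (32.148,-11.069), length = 6
  seg 4: (32.148,-11.069) -> (37.298,-19.641), length = 10
  seg 5: (37.298,-19.641) -> (29.056,-34.51), length = 17
  seg 6: (29.056,-34.51) -> (15.66,-44.976), length = 17
Total = 78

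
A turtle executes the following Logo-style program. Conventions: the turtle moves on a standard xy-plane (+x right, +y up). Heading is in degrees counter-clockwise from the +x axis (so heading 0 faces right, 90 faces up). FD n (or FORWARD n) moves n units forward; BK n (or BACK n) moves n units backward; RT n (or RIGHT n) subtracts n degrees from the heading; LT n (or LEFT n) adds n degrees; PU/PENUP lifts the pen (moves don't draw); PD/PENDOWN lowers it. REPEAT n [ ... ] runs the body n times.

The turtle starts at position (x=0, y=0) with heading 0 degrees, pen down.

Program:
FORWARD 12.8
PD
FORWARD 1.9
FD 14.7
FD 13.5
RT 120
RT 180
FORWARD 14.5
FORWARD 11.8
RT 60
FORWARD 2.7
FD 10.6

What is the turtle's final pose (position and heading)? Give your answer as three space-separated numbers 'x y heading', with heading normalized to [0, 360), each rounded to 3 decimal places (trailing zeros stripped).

Executing turtle program step by step:
Start: pos=(0,0), heading=0, pen down
FD 12.8: (0,0) -> (12.8,0) [heading=0, draw]
PD: pen down
FD 1.9: (12.8,0) -> (14.7,0) [heading=0, draw]
FD 14.7: (14.7,0) -> (29.4,0) [heading=0, draw]
FD 13.5: (29.4,0) -> (42.9,0) [heading=0, draw]
RT 120: heading 0 -> 240
RT 180: heading 240 -> 60
FD 14.5: (42.9,0) -> (50.15,12.557) [heading=60, draw]
FD 11.8: (50.15,12.557) -> (56.05,22.776) [heading=60, draw]
RT 60: heading 60 -> 0
FD 2.7: (56.05,22.776) -> (58.75,22.776) [heading=0, draw]
FD 10.6: (58.75,22.776) -> (69.35,22.776) [heading=0, draw]
Final: pos=(69.35,22.776), heading=0, 8 segment(s) drawn

Answer: 69.35 22.776 0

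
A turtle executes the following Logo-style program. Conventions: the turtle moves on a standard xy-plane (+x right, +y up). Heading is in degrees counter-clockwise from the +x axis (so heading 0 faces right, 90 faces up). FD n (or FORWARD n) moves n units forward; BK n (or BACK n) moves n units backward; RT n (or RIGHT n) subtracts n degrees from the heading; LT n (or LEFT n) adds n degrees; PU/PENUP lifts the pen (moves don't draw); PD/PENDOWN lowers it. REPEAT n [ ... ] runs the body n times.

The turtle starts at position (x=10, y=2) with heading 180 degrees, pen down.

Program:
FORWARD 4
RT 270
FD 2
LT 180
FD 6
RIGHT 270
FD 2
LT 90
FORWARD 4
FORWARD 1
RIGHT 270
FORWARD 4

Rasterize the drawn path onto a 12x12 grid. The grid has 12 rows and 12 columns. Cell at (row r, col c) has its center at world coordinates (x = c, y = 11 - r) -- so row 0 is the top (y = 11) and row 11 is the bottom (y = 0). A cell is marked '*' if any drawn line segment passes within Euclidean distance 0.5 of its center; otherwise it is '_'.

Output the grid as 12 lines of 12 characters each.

Segment 0: (10,2) -> (6,2)
Segment 1: (6,2) -> (6,0)
Segment 2: (6,0) -> (6,6)
Segment 3: (6,6) -> (4,6)
Segment 4: (4,6) -> (4,2)
Segment 5: (4,2) -> (4,1)
Segment 6: (4,1) -> (8,1)

Answer: ____________
____________
____________
____________
____________
____***_____
____*_*_____
____*_*_____
____*_*_____
____*_*****_
____*****___
______*_____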